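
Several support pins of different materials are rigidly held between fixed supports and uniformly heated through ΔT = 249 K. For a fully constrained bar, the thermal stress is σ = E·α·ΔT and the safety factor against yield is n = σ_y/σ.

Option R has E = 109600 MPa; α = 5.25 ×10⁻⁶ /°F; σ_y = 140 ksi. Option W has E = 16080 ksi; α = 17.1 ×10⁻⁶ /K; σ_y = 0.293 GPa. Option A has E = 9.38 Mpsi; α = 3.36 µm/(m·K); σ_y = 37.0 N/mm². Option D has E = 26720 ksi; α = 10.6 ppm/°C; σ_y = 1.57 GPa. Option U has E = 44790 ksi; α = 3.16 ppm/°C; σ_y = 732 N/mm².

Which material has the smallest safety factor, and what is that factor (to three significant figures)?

In consistent units (E in GPa, α in ×10⁻⁶/K, σ_y in MPa):
  option R: E = 109.6, α = 9.45, σ_y = 965.3 → σ = 258 MPa, n = 3.74
  option W: E = 110.9, α = 17.1, σ_y = 293.0 → σ = 472 MPa, n = 0.621
  option A: E = 64.67, α = 3.36, σ_y = 37.00 → σ = 54.1 MPa, n = 0.684
  option D: E = 184.2, α = 10.6, σ_y = 1570 → σ = 486 MPa, n = 3.23
  option U: E = 308.8, α = 3.16, σ_y = 732.0 → σ = 243 MPa, n = 3.01
Option W has the lowest safety factor, n = 0.621.

option W, n = 0.621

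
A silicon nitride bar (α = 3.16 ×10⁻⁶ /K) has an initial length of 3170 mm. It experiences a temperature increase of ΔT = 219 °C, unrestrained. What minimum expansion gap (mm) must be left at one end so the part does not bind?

ΔL = α·L₀·ΔT = 3.16×10⁻⁶ × 3170 mm × 219.0 K = 2.19 mm.

2.19 mm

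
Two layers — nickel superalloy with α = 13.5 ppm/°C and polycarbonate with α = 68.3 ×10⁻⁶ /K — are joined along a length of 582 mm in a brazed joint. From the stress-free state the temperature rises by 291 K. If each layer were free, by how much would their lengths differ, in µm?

9280 µm

Δα = |13.5 − 68.3|×10⁻⁶/K = 54.8×10⁻⁶/K.
ΔL_mismatch = Δα·L·ΔT = 54.8×10⁻⁶ × 582.0 mm × 291.0 K = 9280 µm.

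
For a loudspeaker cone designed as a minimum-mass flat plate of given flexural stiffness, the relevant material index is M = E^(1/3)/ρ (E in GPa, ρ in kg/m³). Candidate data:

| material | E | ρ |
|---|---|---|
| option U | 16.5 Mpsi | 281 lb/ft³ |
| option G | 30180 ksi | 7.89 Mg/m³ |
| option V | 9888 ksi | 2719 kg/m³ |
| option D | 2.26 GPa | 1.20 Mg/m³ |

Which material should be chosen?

option V

In SI units:
  option U: E = 113.8 GPa, ρ = 4501 kg/m³
  option G: E = 208.1 GPa, ρ = 7890 kg/m³
  option V: E = 68.18 GPa, ρ = 2719 kg/m³
  option D: E = 2.260 GPa, ρ = 1200 kg/m³
  option V: M = 1.50×10⁻³
  option D: M = 1.09×10⁻³
  option U: M = 1.08×10⁻³
  option G: M = 0.751×10⁻³
Option V ranks first.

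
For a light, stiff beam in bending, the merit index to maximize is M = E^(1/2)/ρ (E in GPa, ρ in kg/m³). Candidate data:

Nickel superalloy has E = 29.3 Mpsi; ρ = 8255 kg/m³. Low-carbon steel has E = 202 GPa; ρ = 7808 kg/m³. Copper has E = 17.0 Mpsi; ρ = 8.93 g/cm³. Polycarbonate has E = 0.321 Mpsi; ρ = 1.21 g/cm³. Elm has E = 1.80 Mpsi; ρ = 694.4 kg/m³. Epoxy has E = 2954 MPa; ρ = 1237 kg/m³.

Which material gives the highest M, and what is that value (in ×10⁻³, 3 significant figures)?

Normalizing units and computing the index:
  nickel superalloy: E = 202.0 GPa, ρ = 8255 kg/m³
  low-carbon steel: E = 202.0 GPa, ρ = 7808 kg/m³
  copper: E = 117.2 GPa, ρ = 8930 kg/m³
  polycarbonate: E = 2.213 GPa, ρ = 1210 kg/m³
  elm: E = 12.41 GPa, ρ = 694.4 kg/m³
  epoxy: E = 2.954 GPa, ρ = 1237 kg/m³
  elm: M = 5.07×10⁻³
  low-carbon steel: M = 1.82×10⁻³
  nickel superalloy: M = 1.72×10⁻³
  epoxy: M = 1.39×10⁻³
  polycarbonate: M = 1.23×10⁻³
  copper: M = 1.21×10⁻³
Highest index: elm.

elm, M = 5.07×10⁻³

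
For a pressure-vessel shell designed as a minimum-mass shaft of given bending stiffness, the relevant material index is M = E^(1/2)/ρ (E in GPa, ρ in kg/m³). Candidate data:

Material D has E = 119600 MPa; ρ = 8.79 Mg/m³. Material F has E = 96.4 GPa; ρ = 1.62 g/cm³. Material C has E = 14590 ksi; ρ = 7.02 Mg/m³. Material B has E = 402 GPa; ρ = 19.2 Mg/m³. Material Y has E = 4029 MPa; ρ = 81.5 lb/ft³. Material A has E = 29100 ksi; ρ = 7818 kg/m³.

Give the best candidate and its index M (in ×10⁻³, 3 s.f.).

material F, M = 6.06×10⁻³

In SI units:
  material D: E = 119.6 GPa, ρ = 8790 kg/m³
  material F: E = 96.40 GPa, ρ = 1620 kg/m³
  material C: E = 100.6 GPa, ρ = 7020 kg/m³
  material B: E = 402.0 GPa, ρ = 19200 kg/m³
  material Y: E = 4.029 GPa, ρ = 1306 kg/m³
  material A: E = 200.6 GPa, ρ = 7818 kg/m³
  material F: M = 6.06×10⁻³
  material A: M = 1.81×10⁻³
  material Y: M = 1.54×10⁻³
  material C: M = 1.43×10⁻³
  material D: M = 1.24×10⁻³
  material B: M = 1.04×10⁻³
Material F ranks first.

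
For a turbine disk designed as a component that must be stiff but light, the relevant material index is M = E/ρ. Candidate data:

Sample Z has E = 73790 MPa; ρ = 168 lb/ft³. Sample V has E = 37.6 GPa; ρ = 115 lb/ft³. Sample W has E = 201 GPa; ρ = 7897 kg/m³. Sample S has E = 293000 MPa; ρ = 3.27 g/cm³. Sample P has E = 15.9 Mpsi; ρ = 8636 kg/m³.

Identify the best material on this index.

sample S

After converting to SI:
  sample Z: E = 73.79 GPa, ρ = 2691 kg/m³
  sample V: E = 37.60 GPa, ρ = 1842 kg/m³
  sample W: E = 201.0 GPa, ρ = 7897 kg/m³
  sample S: E = 293.0 GPa, ρ = 3270 kg/m³
  sample P: E = 109.6 GPa, ρ = 8636 kg/m³
  sample S: M = 89.6 MN·m/kg
  sample Z: M = 27.4 MN·m/kg
  sample W: M = 25.5 MN·m/kg
  sample V: M = 20.4 MN·m/kg
  sample P: M = 12.7 MN·m/kg
The maximum is for sample S.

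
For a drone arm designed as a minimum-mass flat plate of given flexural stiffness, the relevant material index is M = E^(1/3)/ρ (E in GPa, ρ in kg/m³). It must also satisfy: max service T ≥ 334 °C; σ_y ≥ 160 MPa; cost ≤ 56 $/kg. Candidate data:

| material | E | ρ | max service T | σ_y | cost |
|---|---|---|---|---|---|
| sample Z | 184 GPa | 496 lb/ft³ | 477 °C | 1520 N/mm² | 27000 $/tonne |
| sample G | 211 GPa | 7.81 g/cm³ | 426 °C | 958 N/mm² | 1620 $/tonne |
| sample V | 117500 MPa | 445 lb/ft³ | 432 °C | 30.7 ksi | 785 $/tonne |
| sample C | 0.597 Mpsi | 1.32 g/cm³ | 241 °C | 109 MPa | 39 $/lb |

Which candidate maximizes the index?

sample G

Screen on constraints: max service T ≥ 334 °C; σ_y ≥ 160 MPa; cost ≤ 56 $/kg. Survivors: sample Z, sample G, sample V.
Normalizing units and computing the index:
  sample Z: E = 184.0 GPa, ρ = 7945 kg/m³
  sample G: E = 211.0 GPa, ρ = 7810 kg/m³
  sample V: E = 117.5 GPa, ρ = 7128 kg/m³
  sample G: M = 0.762×10⁻³
  sample Z: M = 0.716×10⁻³
  sample V: M = 0.687×10⁻³
Highest index: sample G.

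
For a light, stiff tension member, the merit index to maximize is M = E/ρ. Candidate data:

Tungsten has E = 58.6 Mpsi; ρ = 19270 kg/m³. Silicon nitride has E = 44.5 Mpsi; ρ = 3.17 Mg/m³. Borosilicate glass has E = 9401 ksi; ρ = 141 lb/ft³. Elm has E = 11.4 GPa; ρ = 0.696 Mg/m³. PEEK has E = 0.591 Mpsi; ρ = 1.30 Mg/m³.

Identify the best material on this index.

silicon nitride

Putting every candidate on a common basis:
  tungsten: E = 404.0 GPa, ρ = 19270 kg/m³
  silicon nitride: E = 306.8 GPa, ρ = 3170 kg/m³
  borosilicate glass: E = 64.82 GPa, ρ = 2259 kg/m³
  elm: E = 11.40 GPa, ρ = 696.0 kg/m³
  PEEK: E = 4.075 GPa, ρ = 1300 kg/m³
  silicon nitride: M = 96.8 MN·m/kg
  borosilicate glass: M = 28.7 MN·m/kg
  tungsten: M = 21.0 MN·m/kg
  elm: M = 16.4 MN·m/kg
  PEEK: M = 3.13 MN·m/kg
The maximum is for silicon nitride.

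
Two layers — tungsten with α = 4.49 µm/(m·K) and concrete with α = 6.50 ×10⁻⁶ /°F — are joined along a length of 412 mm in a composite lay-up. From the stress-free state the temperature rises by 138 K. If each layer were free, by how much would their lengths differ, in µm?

concrete: α = 6.50×10⁻⁶/°F × 9/5 = 11.7×10⁻⁶/K.
Δα = |4.49 − 11.7|×10⁻⁶/K = 7.21×10⁻⁶/K.
ΔL_mismatch = Δα·L·ΔT = 7.21×10⁻⁶ × 412.0 mm × 138.0 K = 410 µm.

410 µm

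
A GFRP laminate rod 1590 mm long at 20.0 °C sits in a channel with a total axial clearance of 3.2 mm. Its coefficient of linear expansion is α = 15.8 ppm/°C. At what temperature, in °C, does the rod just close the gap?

α·L₀·ΔT = 3.2 mm ⇒ ΔT = 3.2 / (15.8×10⁻⁶ × 1590.0) = 127.4 K.
T = 20.0 + 127.4 = 147.4 °C.

147 °C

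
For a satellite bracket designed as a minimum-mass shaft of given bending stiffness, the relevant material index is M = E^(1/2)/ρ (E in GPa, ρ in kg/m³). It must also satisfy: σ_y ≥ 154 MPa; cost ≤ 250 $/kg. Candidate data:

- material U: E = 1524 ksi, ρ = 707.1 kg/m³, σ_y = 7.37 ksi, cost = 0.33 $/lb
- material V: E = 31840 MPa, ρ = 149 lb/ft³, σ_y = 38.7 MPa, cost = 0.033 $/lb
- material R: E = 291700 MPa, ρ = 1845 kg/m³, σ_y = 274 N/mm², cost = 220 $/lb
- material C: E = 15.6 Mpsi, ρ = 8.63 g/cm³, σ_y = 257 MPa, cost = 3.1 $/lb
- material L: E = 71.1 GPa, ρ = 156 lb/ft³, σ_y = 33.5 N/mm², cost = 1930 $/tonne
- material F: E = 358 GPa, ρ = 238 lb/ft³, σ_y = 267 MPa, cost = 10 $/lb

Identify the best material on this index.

Screen on constraints: σ_y ≥ 154 MPa; cost ≤ 250 $/kg. Survivors: material C, material F.
In SI units:
  material C: E = 107.6 GPa, ρ = 8630 kg/m³
  material F: E = 358.0 GPa, ρ = 3812 kg/m³
  material F: M = 4.96×10⁻³
  material C: M = 1.20×10⁻³
Material F has the largest M.

material F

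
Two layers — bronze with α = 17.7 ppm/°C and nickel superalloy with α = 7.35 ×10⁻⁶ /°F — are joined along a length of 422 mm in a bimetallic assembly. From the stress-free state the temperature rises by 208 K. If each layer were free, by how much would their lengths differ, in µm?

392 µm

nickel superalloy: α = 7.35×10⁻⁶/°F × 9/5 = 13.2×10⁻⁶/K.
Δα = |17.7 − 13.2|×10⁻⁶/K = 4.47×10⁻⁶/K.
ΔL_mismatch = Δα·L·ΔT = 4.47×10⁻⁶ × 422.0 mm × 208.0 K = 392 µm.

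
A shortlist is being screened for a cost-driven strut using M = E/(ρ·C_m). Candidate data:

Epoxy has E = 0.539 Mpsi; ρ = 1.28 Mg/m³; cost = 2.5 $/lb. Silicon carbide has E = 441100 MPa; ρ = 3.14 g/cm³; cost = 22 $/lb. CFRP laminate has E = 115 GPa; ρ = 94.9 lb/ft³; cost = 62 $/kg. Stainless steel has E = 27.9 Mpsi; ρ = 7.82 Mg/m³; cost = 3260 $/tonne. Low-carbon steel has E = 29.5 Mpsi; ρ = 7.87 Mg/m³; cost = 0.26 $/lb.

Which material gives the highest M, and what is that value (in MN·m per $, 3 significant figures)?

Putting every candidate on a common basis:
  epoxy: E = 3.716 GPa, ρ = 1280 kg/m³, cost = 5.511 $/kg
  silicon carbide: E = 441.1 GPa, ρ = 3140 kg/m³, cost = 48.50 $/kg
  CFRP laminate: E = 115.0 GPa, ρ = 1520 kg/m³, cost = 62.00 $/kg
  stainless steel: E = 192.4 GPa, ρ = 7820 kg/m³, cost = 3.260 $/kg
  low-carbon steel: E = 203.4 GPa, ρ = 7870 kg/m³, cost = 0.5732 $/kg
  low-carbon steel: M = 45.1 MN·m per $
  stainless steel: M = 7.55 MN·m per $
  silicon carbide: M = 2.90 MN·m per $
  CFRP laminate: M = 1.22 MN·m per $
  epoxy: M = 0.527 MN·m per $
Low-carbon steel has the largest M.

low-carbon steel, M = 45.1 MN·m per $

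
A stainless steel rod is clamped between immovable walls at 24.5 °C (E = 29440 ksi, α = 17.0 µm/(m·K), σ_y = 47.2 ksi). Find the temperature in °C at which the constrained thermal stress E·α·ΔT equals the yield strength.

E = 29440 ksi = 203.0 GPa.
σ_y = 47.2 ksi = 325.4 MPa.
E·α·ΔT = 325.4 MPa ⇒ ΔT = 325.4 / (203.0×10³ × 17.0×10⁻⁶) = 94.31 K.
T = 24.5 + 94.31 = 118.8 °C.

119 °C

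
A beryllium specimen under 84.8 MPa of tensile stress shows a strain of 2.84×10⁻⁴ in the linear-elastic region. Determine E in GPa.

E = σ/ε = 84.8 MPa / 2.84×10⁻⁴ = 298600 MPa = 299 GPa.

299 GPa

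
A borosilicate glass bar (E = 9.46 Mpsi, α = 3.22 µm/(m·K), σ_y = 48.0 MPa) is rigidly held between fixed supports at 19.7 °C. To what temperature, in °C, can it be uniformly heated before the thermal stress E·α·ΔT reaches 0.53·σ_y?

141 °C

E = 9.46 Mpsi = 65.22 GPa.
E·α·ΔT = 25.44 MPa ⇒ ΔT = 25.44 / (65.22×10³ × 3.22×10⁻⁶) = 121.1 K.
T = 19.7 + 121.1 = 140.8 °C.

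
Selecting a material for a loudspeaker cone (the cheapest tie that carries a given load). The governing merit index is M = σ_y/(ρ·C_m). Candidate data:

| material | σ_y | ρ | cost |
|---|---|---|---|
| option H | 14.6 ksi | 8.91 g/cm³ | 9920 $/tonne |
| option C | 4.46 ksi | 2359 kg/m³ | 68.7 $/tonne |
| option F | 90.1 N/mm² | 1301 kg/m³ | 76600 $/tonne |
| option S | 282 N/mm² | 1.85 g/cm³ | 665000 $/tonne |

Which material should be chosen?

Putting every candidate on a common basis:
  option H: σ_y = 100.7 MPa, ρ = 8910 kg/m³, cost = 9.920 $/kg
  option C: σ_y = 30.75 MPa, ρ = 2359 kg/m³, cost = 0.06870 $/kg
  option F: σ_y = 90.10 MPa, ρ = 1301 kg/m³, cost = 76.60 $/kg
  option S: σ_y = 282.0 MPa, ρ = 1850 kg/m³, cost = 665.0 $/kg
  option C: M = 190 kN·m per $
  option H: M = 1.14 kN·m per $
  option F: M = 0.904 kN·m per $
  option S: M = 0.229 kN·m per $
The maximum is for option C.

option C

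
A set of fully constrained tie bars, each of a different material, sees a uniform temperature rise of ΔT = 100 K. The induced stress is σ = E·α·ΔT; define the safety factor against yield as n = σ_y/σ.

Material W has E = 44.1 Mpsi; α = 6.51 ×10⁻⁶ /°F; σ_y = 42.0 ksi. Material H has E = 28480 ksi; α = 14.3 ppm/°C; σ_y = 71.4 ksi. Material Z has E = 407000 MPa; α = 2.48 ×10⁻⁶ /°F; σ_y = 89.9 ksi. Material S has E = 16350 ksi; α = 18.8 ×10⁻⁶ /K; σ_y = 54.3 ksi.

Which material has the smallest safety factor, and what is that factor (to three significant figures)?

material W, n = 0.813

In consistent units (E in GPa, α in ×10⁻⁶/K, σ_y in MPa):
  material W: E = 304.1, α = 11.7, σ_y = 289.6 → σ = 356 MPa, n = 0.813
  material H: E = 196.4, α = 14.3, σ_y = 492.3 → σ = 281 MPa, n = 1.75
  material Z: E = 407.0, α = 4.46, σ_y = 619.8 → σ = 182 MPa, n = 3.41
  material S: E = 112.7, α = 18.8, σ_y = 374.4 → σ = 212 MPa, n = 1.77
Smallest n: material W with n = 0.813.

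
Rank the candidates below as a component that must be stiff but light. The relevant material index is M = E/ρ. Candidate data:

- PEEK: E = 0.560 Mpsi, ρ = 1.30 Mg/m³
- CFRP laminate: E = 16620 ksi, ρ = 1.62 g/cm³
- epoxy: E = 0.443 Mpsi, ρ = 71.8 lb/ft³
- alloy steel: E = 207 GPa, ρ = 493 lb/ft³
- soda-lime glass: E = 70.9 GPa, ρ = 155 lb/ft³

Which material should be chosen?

CFRP laminate

After converting to SI:
  PEEK: E = 3.861 GPa, ρ = 1300 kg/m³
  CFRP laminate: E = 114.6 GPa, ρ = 1620 kg/m³
  epoxy: E = 3.054 GPa, ρ = 1150 kg/m³
  alloy steel: E = 207.0 GPa, ρ = 7897 kg/m³
  soda-lime glass: E = 70.90 GPa, ρ = 2483 kg/m³
  CFRP laminate: M = 70.7 MN·m/kg
  soda-lime glass: M = 28.6 MN·m/kg
  alloy steel: M = 26.2 MN·m/kg
  PEEK: M = 2.97 MN·m/kg
  epoxy: M = 2.66 MN·m/kg
CFRP laminate has the largest M.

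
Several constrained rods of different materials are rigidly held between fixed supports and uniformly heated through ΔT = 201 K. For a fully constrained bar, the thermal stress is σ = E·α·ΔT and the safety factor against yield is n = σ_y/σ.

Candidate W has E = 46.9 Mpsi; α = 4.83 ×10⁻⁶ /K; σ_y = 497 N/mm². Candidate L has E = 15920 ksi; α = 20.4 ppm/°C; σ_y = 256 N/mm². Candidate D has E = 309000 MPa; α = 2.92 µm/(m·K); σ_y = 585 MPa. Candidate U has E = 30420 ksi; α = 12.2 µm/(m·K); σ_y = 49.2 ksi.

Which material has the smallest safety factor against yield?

Converting E to GPa, α to ×10⁻⁶/K, σ_y to MPa, then σ and n for each:
  candidate W: E = 323.4, α = 4.83, σ_y = 497.0 → σ = 314 MPa, n = 1.58
  candidate L: E = 109.8, α = 20.4, σ_y = 256.0 → σ = 450 MPa, n = 0.569
  candidate D: E = 309.0, α = 2.92, σ_y = 585.0 → σ = 181 MPa, n = 3.23
  candidate U: E = 209.7, α = 12.2, σ_y = 339.2 → σ = 514 MPa, n = 0.660
Smallest n: candidate L with n = 0.569.

candidate L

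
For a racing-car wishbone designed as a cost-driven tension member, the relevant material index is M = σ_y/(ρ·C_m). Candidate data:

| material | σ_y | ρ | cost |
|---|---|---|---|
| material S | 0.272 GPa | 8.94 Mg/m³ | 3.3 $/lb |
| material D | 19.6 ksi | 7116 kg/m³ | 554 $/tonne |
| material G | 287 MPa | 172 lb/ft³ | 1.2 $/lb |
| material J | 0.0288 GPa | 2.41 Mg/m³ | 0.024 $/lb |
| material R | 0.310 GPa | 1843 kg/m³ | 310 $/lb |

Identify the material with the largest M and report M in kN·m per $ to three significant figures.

Normalizing units and computing the index:
  material S: σ_y = 272.0 MPa, ρ = 8940 kg/m³, cost = 7.275 $/kg
  material D: σ_y = 135.1 MPa, ρ = 7116 kg/m³, cost = 0.5540 $/kg
  material G: σ_y = 287.0 MPa, ρ = 2755 kg/m³, cost = 2.646 $/kg
  material J: σ_y = 28.80 MPa, ρ = 2410 kg/m³, cost = 0.05291 $/kg
  material R: σ_y = 310.0 MPa, ρ = 1843 kg/m³, cost = 683.4 $/kg
  material J: M = 226 kN·m per $
  material G: M = 39.4 kN·m per $
  material D: M = 34.3 kN·m per $
  material S: M = 4.18 kN·m per $
  material R: M = 0.246 kN·m per $
Material J has the largest M.

material J, M = 226 kN·m per $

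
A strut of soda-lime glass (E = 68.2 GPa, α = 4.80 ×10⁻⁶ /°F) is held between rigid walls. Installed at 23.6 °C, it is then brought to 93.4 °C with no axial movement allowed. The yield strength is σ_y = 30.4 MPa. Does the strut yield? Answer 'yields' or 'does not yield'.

α = 4.80×10⁻⁶/°F × 9/5 = 8.64×10⁻⁶/K.
ΔT = 69.80 K. Constrained thermal stress σ = E·α·ΔT = 68.20×10³ MPa × 8.64×10⁻⁶ × 69.80 = 41.1 MPa (compressive).
Compare to σ_y = 30.4 MPa: σ ≥ σ_y, so it yields.

yields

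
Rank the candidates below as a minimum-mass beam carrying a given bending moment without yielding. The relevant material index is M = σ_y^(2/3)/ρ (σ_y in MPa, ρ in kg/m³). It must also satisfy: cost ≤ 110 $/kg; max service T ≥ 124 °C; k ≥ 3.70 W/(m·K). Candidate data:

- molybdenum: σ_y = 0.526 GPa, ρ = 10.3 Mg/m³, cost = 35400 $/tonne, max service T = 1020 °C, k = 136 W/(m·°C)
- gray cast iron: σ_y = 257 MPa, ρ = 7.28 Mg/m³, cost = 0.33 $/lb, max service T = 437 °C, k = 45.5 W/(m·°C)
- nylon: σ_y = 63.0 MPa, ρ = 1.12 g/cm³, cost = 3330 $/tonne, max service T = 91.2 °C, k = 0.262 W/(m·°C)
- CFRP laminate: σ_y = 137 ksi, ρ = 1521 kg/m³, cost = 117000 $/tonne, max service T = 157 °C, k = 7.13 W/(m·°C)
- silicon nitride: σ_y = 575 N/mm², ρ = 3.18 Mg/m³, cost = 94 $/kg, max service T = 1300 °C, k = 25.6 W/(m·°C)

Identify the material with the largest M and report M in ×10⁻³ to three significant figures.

Screen on constraints: cost ≤ 110 $/kg; max service T ≥ 124 °C; k ≥ 3.70 W/(m·K). Survivors: molybdenum, gray cast iron, silicon nitride.
Normalizing units and computing the index:
  molybdenum: σ_y = 526.0 MPa, ρ = 10300 kg/m³
  gray cast iron: σ_y = 257.0 MPa, ρ = 7280 kg/m³
  silicon nitride: σ_y = 575.0 MPa, ρ = 3180 kg/m³
  silicon nitride: M = 21.7×10⁻³
  molybdenum: M = 6.33×10⁻³
  gray cast iron: M = 5.55×10⁻³
Silicon nitride has the largest M.

silicon nitride, M = 21.7×10⁻³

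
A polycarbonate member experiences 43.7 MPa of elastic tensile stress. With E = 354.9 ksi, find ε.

0.0179

E = 354.9 ksi = 2.447 GPa = 2447 MPa.
ε = σ/E = 43.7 / 2447 = 0.0179.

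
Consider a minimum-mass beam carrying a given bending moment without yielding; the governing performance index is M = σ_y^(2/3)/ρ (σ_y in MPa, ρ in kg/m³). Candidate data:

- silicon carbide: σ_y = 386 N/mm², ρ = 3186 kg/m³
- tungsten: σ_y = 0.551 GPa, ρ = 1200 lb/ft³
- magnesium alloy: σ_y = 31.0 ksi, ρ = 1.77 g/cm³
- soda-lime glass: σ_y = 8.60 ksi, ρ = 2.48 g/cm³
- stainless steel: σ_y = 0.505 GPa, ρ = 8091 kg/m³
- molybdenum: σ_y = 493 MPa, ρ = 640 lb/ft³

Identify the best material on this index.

Normalizing units and computing the index:
  silicon carbide: σ_y = 386.0 MPa, ρ = 3186 kg/m³
  tungsten: σ_y = 551.0 MPa, ρ = 19220 kg/m³
  magnesium alloy: σ_y = 213.7 MPa, ρ = 1770 kg/m³
  soda-lime glass: σ_y = 59.29 MPa, ρ = 2480 kg/m³
  stainless steel: σ_y = 505.0 MPa, ρ = 8091 kg/m³
  molybdenum: σ_y = 493.0 MPa, ρ = 10250 kg/m³
  magnesium alloy: M = 20.2×10⁻³
  silicon carbide: M = 16.6×10⁻³
  stainless steel: M = 7.84×10⁻³
  soda-lime glass: M = 6.13×10⁻³
  molybdenum: M = 6.09×10⁻³
  tungsten: M = 3.50×10⁻³
Magnesium alloy has the largest M.

magnesium alloy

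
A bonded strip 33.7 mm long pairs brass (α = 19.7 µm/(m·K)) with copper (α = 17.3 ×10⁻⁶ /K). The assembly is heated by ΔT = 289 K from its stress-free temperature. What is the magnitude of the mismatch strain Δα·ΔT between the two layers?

6.94×10⁻⁴

Δα = |19.7 − 17.3|×10⁻⁶/K = 2.40×10⁻⁶/K.
Mismatch strain = Δα·ΔT = 2.40×10⁻⁶ × 289.0 = 6.94×10⁻⁴.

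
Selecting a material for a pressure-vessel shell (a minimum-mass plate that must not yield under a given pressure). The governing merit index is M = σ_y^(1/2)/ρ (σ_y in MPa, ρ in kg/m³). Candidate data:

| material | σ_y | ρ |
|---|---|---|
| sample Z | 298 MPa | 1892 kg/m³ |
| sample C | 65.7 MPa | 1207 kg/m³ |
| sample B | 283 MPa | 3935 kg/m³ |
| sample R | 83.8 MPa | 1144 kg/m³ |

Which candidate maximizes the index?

sample Z

Per-candidate index values:
  sample Z: M = 9.12×10⁻³
  sample R: M = 8.00×10⁻³
  sample C: M = 6.72×10⁻³
  sample B: M = 4.28×10⁻³
Highest index: sample Z.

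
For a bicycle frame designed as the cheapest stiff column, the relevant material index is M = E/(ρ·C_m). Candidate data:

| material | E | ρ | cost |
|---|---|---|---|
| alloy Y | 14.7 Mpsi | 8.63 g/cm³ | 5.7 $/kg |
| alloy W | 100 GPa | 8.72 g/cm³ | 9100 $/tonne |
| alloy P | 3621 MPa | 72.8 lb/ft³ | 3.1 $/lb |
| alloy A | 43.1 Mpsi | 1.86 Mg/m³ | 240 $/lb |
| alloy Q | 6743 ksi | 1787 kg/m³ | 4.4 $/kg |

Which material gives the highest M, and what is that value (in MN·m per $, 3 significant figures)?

alloy Q, M = 5.91 MN·m per $

Normalizing units and computing the index:
  alloy Y: E = 101.4 GPa, ρ = 8630 kg/m³, cost = 5.700 $/kg
  alloy W: E = 100.0 GPa, ρ = 8720 kg/m³, cost = 9.100 $/kg
  alloy P: E = 3.621 GPa, ρ = 1166 kg/m³, cost = 6.834 $/kg
  alloy A: E = 297.2 GPa, ρ = 1860 kg/m³, cost = 529.1 $/kg
  alloy Q: E = 46.49 GPa, ρ = 1787 kg/m³, cost = 4.400 $/kg
  alloy Q: M = 5.91 MN·m per $
  alloy Y: M = 2.06 MN·m per $
  alloy W: M = 1.26 MN·m per $
  alloy P: M = 0.454 MN·m per $
  alloy A: M = 0.302 MN·m per $
The maximum is for alloy Q.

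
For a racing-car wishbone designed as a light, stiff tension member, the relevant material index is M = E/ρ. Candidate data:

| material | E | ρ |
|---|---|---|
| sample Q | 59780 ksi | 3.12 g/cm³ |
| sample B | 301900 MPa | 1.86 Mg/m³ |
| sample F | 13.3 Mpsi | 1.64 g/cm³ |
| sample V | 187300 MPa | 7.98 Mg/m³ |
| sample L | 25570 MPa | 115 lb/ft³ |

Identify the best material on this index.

Convert each candidate to consistent units, then evaluate M:
  sample Q: E = 412.2 GPa, ρ = 3120 kg/m³
  sample B: E = 301.9 GPa, ρ = 1860 kg/m³
  sample F: E = 91.70 GPa, ρ = 1640 kg/m³
  sample V: E = 187.3 GPa, ρ = 7980 kg/m³
  sample L: E = 25.57 GPa, ρ = 1842 kg/m³
  sample B: M = 162 MN·m/kg
  sample Q: M = 132 MN·m/kg
  sample F: M = 55.9 MN·m/kg
  sample V: M = 23.5 MN·m/kg
  sample L: M = 13.9 MN·m/kg
The maximum is for sample B.

sample B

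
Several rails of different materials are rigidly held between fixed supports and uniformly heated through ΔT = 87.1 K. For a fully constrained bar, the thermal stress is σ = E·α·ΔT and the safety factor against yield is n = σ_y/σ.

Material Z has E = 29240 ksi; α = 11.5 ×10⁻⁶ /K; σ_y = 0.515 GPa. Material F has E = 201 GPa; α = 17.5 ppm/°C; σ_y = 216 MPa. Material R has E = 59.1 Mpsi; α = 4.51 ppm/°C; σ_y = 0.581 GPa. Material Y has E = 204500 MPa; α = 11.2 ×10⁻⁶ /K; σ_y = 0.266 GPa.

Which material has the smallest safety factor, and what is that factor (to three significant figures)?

With everything in SI (GPa, ×10⁻⁶/K, MPa):
  material Z: E = 201.6, α = 11.5, σ_y = 515.0 → σ = 202 MPa, n = 2.55
  material F: E = 201.0, α = 17.5, σ_y = 216.0 → σ = 306 MPa, n = 0.705
  material R: E = 407.5, α = 4.51, σ_y = 581.0 → σ = 160 MPa, n = 3.63
  material Y: E = 204.5, α = 11.2, σ_y = 266.0 → σ = 199 MPa, n = 1.33
Smallest n: material F with n = 0.705.

material F, n = 0.705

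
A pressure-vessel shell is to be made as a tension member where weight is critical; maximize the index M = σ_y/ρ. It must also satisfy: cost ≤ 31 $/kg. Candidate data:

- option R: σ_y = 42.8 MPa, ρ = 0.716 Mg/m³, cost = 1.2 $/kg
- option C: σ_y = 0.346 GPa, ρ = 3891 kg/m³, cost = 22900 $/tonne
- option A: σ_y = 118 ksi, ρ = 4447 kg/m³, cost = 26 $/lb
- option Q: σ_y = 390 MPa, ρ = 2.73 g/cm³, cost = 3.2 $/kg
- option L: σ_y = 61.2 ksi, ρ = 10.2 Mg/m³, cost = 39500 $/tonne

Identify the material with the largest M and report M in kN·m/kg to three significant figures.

Screen on constraints: cost ≤ 31 $/kg. Survivors: option R, option C, option Q.
Putting every candidate on a common basis:
  option R: σ_y = 42.80 MPa, ρ = 716.0 kg/m³
  option C: σ_y = 346.0 MPa, ρ = 3891 kg/m³
  option Q: σ_y = 390.0 MPa, ρ = 2730 kg/m³
  option Q: M = 143 kN·m/kg
  option C: M = 88.9 kN·m/kg
  option R: M = 59.8 kN·m/kg
Option Q has the largest M.

option Q, M = 143 kN·m/kg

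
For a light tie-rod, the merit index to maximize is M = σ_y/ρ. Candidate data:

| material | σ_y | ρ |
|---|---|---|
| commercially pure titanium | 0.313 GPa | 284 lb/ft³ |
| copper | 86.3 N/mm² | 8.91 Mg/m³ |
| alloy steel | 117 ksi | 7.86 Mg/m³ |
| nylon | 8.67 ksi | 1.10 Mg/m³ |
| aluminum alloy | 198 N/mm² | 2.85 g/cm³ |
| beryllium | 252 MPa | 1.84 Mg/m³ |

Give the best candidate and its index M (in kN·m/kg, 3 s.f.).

beryllium, M = 137 kN·m/kg

After converting to SI:
  commercially pure titanium: σ_y = 313.0 MPa, ρ = 4549 kg/m³
  copper: σ_y = 86.30 MPa, ρ = 8910 kg/m³
  alloy steel: σ_y = 806.7 MPa, ρ = 7860 kg/m³
  nylon: σ_y = 59.78 MPa, ρ = 1100 kg/m³
  aluminum alloy: σ_y = 198.0 MPa, ρ = 2850 kg/m³
  beryllium: σ_y = 252.0 MPa, ρ = 1840 kg/m³
  beryllium: M = 137 kN·m/kg
  alloy steel: M = 103 kN·m/kg
  aluminum alloy: M = 69.5 kN·m/kg
  commercially pure titanium: M = 68.8 kN·m/kg
  nylon: M = 54.3 kN·m/kg
  copper: M = 9.69 kN·m/kg
Highest index: beryllium.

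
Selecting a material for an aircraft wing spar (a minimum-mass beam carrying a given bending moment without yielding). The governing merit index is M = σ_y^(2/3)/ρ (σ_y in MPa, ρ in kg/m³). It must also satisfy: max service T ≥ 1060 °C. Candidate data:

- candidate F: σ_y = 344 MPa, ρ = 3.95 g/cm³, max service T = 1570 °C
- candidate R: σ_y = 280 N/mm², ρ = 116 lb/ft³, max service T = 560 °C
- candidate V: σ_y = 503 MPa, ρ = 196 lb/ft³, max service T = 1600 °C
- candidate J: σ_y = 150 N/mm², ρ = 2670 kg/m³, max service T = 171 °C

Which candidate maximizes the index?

candidate V

Screen on constraints: max service T ≥ 1060 °C. Survivors: candidate F, candidate V.
After converting to SI:
  candidate F: σ_y = 344.0 MPa, ρ = 3950 kg/m³
  candidate V: σ_y = 503.0 MPa, ρ = 3140 kg/m³
  candidate V: M = 20.1×10⁻³
  candidate F: M = 12.4×10⁻³
Highest index: candidate V.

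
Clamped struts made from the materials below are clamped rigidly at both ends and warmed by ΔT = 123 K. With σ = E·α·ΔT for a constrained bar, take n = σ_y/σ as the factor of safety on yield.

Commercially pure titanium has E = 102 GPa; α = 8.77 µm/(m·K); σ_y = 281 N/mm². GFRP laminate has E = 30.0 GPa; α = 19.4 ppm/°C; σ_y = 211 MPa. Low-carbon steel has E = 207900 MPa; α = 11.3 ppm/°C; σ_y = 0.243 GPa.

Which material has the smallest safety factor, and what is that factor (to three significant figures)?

With everything in SI (GPa, ×10⁻⁶/K, MPa):
  commercially pure titanium: E = 102.0, α = 8.77, σ_y = 281.0 → σ = 110 MPa, n = 2.55
  GFRP laminate: E = 30.00, α = 19.4, σ_y = 211.0 → σ = 71.6 MPa, n = 2.95
  low-carbon steel: E = 207.9, α = 11.3, σ_y = 243.0 → σ = 289 MPa, n = 0.841
Low-carbon steel has the lowest safety factor, n = 0.841.

low-carbon steel, n = 0.841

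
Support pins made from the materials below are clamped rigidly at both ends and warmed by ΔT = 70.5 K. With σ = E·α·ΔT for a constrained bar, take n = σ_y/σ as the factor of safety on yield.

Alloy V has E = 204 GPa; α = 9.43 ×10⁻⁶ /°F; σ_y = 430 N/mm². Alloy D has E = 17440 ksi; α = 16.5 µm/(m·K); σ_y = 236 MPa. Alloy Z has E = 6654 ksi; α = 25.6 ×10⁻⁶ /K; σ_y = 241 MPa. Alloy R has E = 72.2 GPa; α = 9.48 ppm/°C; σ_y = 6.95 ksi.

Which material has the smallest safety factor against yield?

alloy R

In consistent units (E in GPa, α in ×10⁻⁶/K, σ_y in MPa):
  alloy V: E = 204.0, α = 17.0, σ_y = 430.0 → σ = 244 MPa, n = 1.76
  alloy D: E = 120.2, α = 16.5, σ_y = 236.0 → σ = 140 MPa, n = 1.69
  alloy Z: E = 45.88, α = 25.6, σ_y = 241.0 → σ = 82.8 MPa, n = 2.91
  alloy R: E = 72.20, α = 9.48, σ_y = 47.92 → σ = 48.3 MPa, n = 0.993
Smallest n: alloy R with n = 0.993.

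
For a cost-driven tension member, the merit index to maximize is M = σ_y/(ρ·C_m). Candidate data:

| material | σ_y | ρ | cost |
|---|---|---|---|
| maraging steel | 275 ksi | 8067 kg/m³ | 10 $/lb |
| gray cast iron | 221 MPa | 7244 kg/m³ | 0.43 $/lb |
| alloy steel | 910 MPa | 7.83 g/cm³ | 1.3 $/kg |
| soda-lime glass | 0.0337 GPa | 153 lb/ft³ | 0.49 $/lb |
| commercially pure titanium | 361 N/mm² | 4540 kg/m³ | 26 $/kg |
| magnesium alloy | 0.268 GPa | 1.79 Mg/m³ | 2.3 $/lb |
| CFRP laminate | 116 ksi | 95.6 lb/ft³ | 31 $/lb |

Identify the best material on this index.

Convert each candidate to consistent units, then evaluate M:
  maraging steel: σ_y = 1896 MPa, ρ = 8067 kg/m³, cost = 22.05 $/kg
  gray cast iron: σ_y = 221.0 MPa, ρ = 7244 kg/m³, cost = 0.9480 $/kg
  alloy steel: σ_y = 910.0 MPa, ρ = 7830 kg/m³, cost = 1.300 $/kg
  soda-lime glass: σ_y = 33.70 MPa, ρ = 2451 kg/m³, cost = 1.080 $/kg
  commercially pure titanium: σ_y = 361.0 MPa, ρ = 4540 kg/m³, cost = 26.00 $/kg
  magnesium alloy: σ_y = 268.0 MPa, ρ = 1790 kg/m³, cost = 5.071 $/kg
  CFRP laminate: σ_y = 799.8 MPa, ρ = 1531 kg/m³, cost = 68.34 $/kg
  alloy steel: M = 89.4 kN·m per $
  gray cast iron: M = 32.2 kN·m per $
  magnesium alloy: M = 29.5 kN·m per $
  soda-lime glass: M = 12.7 kN·m per $
  maraging steel: M = 10.7 kN·m per $
  CFRP laminate: M = 7.64 kN·m per $
  commercially pure titanium: M = 3.06 kN·m per $
Alloy steel ranks first.

alloy steel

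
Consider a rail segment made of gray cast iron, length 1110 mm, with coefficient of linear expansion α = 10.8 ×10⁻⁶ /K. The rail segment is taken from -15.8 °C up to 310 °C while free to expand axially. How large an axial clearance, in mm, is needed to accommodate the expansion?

ΔT = 310 − (-15.8) = 325.8 K.
ΔL = α·L₀·ΔT = 10.8×10⁻⁶ × 1110 mm × 325.8 K = 3.91 mm.

3.91 mm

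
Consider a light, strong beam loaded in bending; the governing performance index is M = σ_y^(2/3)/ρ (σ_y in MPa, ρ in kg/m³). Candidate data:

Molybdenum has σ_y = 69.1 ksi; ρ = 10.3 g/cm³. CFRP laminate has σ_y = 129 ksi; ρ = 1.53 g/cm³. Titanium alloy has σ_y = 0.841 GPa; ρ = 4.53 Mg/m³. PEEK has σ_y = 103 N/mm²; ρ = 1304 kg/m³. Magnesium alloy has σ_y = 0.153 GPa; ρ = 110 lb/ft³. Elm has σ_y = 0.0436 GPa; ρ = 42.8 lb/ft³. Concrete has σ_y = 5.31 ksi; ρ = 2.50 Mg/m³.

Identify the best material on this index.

After converting to SI:
  molybdenum: σ_y = 476.4 MPa, ρ = 10300 kg/m³
  CFRP laminate: σ_y = 889.4 MPa, ρ = 1530 kg/m³
  titanium alloy: σ_y = 841.0 MPa, ρ = 4530 kg/m³
  PEEK: σ_y = 103.0 MPa, ρ = 1304 kg/m³
  magnesium alloy: σ_y = 153.0 MPa, ρ = 1762 kg/m³
  elm: σ_y = 43.60 MPa, ρ = 685.6 kg/m³
  concrete: σ_y = 36.61 MPa, ρ = 2500 kg/m³
  CFRP laminate: M = 60.4×10⁻³
  titanium alloy: M = 19.7×10⁻³
  elm: M = 18.1×10⁻³
  PEEK: M = 16.9×10⁻³
  magnesium alloy: M = 16.2×10⁻³
  molybdenum: M = 5.92×10⁻³
  concrete: M = 4.41×10⁻³
The maximum is for CFRP laminate.

CFRP laminate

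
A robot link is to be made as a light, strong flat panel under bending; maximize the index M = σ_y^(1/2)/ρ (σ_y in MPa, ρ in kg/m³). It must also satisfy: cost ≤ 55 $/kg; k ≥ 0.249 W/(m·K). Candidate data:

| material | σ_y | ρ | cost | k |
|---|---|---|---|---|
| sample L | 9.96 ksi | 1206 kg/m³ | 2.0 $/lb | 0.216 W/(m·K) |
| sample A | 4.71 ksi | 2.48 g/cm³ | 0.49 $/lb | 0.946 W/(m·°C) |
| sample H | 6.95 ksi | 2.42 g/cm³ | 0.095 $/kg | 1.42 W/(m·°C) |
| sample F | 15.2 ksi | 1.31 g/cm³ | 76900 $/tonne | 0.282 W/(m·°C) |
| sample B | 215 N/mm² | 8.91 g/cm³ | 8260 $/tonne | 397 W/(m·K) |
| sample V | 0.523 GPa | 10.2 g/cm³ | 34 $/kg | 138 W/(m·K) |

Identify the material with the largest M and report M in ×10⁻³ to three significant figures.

Screen on constraints: cost ≤ 55 $/kg; k ≥ 0.249 W/(m·K). Survivors: sample A, sample H, sample B, sample V.
Putting every candidate on a common basis:
  sample A: σ_y = 32.47 MPa, ρ = 2480 kg/m³
  sample H: σ_y = 47.92 MPa, ρ = 2420 kg/m³
  sample B: σ_y = 215.0 MPa, ρ = 8910 kg/m³
  sample V: σ_y = 523.0 MPa, ρ = 10200 kg/m³
  sample H: M = 2.86×10⁻³
  sample A: M = 2.30×10⁻³
  sample V: M = 2.24×10⁻³
  sample B: M = 1.65×10⁻³
The maximum is for sample H.

sample H, M = 2.86×10⁻³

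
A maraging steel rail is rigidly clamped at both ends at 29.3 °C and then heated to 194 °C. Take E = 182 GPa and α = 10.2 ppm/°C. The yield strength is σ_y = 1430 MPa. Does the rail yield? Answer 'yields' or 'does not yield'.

does not yield

ΔT = 164.7 K. Constrained thermal stress σ = E·α·ΔT = 182.0×10³ MPa × 10.2×10⁻⁶ × 164.7 = 306 MPa (compressive).
Compare to σ_y = 1430 MPa: σ < σ_y, so it does not yield.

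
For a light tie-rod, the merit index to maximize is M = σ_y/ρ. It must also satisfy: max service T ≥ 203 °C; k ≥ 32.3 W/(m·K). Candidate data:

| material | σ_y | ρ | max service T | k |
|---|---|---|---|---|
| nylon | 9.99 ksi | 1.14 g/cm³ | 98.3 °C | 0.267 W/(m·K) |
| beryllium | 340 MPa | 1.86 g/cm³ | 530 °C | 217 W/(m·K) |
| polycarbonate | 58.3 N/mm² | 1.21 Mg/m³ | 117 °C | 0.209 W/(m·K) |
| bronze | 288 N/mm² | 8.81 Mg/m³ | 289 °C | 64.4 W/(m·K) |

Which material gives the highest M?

Screen on constraints: max service T ≥ 203 °C; k ≥ 32.3 W/(m·K). Survivors: beryllium, bronze.
Putting every candidate on a common basis:
  beryllium: σ_y = 340.0 MPa, ρ = 1860 kg/m³
  bronze: σ_y = 288.0 MPa, ρ = 8810 kg/m³
  beryllium: M = 183 kN·m/kg
  bronze: M = 32.7 kN·m/kg
The maximum is for beryllium.

beryllium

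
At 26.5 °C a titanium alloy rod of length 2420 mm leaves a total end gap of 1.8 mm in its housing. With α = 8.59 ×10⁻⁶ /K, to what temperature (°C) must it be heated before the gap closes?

113 °C

α·L₀·ΔT = 1.8 mm ⇒ ΔT = 1.8 / (8.59×10⁻⁶ × 2420.0) = 86.59 K.
T = 26.5 + 86.59 = 113.1 °C.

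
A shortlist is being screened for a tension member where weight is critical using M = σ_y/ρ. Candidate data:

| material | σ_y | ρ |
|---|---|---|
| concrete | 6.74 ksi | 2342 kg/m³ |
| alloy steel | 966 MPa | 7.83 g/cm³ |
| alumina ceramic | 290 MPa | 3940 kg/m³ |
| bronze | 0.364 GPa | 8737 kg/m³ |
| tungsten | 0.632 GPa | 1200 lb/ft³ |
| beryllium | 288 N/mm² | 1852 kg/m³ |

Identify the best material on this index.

beryllium

Putting every candidate on a common basis:
  concrete: σ_y = 46.47 MPa, ρ = 2342 kg/m³
  alloy steel: σ_y = 966.0 MPa, ρ = 7830 kg/m³
  alumina ceramic: σ_y = 290.0 MPa, ρ = 3940 kg/m³
  bronze: σ_y = 364.0 MPa, ρ = 8737 kg/m³
  tungsten: σ_y = 632.0 MPa, ρ = 19220 kg/m³
  beryllium: σ_y = 288.0 MPa, ρ = 1852 kg/m³
  beryllium: M = 156 kN·m/kg
  alloy steel: M = 123 kN·m/kg
  alumina ceramic: M = 73.6 kN·m/kg
  bronze: M = 41.7 kN·m/kg
  tungsten: M = 32.9 kN·m/kg
  concrete: M = 19.8 kN·m/kg
Beryllium has the largest M.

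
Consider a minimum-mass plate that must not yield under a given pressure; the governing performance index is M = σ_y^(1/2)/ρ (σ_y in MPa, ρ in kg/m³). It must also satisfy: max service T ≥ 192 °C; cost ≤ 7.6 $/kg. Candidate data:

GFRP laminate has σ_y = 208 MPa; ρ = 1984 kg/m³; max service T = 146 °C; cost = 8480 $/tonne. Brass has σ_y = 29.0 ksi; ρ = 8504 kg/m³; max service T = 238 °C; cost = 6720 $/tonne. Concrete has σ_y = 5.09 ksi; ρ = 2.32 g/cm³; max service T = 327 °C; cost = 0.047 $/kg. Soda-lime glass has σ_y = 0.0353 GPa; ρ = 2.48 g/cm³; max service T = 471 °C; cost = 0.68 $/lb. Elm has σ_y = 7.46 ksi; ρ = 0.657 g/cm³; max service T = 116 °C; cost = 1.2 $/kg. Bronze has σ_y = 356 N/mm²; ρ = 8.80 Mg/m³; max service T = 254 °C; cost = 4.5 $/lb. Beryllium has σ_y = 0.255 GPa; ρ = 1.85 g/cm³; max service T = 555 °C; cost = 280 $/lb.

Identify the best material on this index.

Screen on constraints: max service T ≥ 192 °C; cost ≤ 7.6 $/kg. Survivors: brass, concrete, soda-lime glass.
Putting every candidate on a common basis:
  brass: σ_y = 199.9 MPa, ρ = 8504 kg/m³
  concrete: σ_y = 35.09 MPa, ρ = 2320 kg/m³
  soda-lime glass: σ_y = 35.30 MPa, ρ = 2480 kg/m³
  concrete: M = 2.55×10⁻³
  soda-lime glass: M = 2.40×10⁻³
  brass: M = 1.66×10⁻³
Highest index: concrete.

concrete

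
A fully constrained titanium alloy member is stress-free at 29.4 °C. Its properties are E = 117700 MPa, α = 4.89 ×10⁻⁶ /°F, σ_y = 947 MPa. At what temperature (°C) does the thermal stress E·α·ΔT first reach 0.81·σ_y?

770 °C

E = 117700 MPa = 117.7 GPa.
α = 4.89×10⁻⁶/°F × 9/5 = 8.80×10⁻⁶/K.
E·α·ΔT = 767.1 MPa ⇒ ΔT = 767.1 / (117.7×10³ × 8.80×10⁻⁶) = 740.4 K.
T = 29.4 + 740.4 = 769.8 °C.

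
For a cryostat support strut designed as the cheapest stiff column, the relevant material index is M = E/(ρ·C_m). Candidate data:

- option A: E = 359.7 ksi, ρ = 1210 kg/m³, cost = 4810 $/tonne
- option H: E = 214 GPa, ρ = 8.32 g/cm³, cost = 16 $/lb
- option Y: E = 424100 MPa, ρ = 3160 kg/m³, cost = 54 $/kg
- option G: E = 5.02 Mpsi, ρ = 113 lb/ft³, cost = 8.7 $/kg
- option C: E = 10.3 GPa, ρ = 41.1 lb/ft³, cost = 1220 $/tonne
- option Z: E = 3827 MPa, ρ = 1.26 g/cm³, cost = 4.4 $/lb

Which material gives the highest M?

In SI units:
  option A: E = 2.480 GPa, ρ = 1210 kg/m³, cost = 4.810 $/kg
  option H: E = 214.0 GPa, ρ = 8320 kg/m³, cost = 35.27 $/kg
  option Y: E = 424.1 GPa, ρ = 3160 kg/m³, cost = 54.00 $/kg
  option G: E = 34.61 GPa, ρ = 1810 kg/m³, cost = 8.700 $/kg
  option C: E = 10.30 GPa, ρ = 658.4 kg/m³, cost = 1.220 $/kg
  option Z: E = 3.827 GPa, ρ = 1260 kg/m³, cost = 9.700 $/kg
  option C: M = 12.8 MN·m per $
  option Y: M = 2.49 MN·m per $
  option G: M = 2.20 MN·m per $
  option H: M = 0.729 MN·m per $
  option A: M = 0.426 MN·m per $
  option Z: M = 0.313 MN·m per $
Option C ranks first.

option C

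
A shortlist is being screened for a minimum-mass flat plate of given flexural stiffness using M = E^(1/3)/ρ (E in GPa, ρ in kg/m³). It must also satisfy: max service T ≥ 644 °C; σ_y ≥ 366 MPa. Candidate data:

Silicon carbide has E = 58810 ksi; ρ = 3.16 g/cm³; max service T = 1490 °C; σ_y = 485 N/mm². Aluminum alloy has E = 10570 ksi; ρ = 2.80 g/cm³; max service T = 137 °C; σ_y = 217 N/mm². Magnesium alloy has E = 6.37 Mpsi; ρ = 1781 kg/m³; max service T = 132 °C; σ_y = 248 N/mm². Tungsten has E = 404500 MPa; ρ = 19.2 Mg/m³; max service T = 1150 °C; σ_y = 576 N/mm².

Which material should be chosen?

Screen on constraints: max service T ≥ 644 °C; σ_y ≥ 366 MPa. Survivors: silicon carbide, tungsten.
Normalizing units and computing the index:
  silicon carbide: E = 405.5 GPa, ρ = 3160 kg/m³
  tungsten: E = 404.5 GPa, ρ = 19200 kg/m³
  silicon carbide: M = 2.34×10⁻³
  tungsten: M = 0.385×10⁻³
The maximum is for silicon carbide.

silicon carbide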